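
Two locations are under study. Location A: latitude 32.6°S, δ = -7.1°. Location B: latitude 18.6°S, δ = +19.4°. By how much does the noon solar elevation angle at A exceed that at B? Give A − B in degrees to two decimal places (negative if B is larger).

+12.50°

A: 90° − |-32.6 − (-7.1)| = 64.50°.
B: 90° − |-18.6 − (19.4)| = 52.00°.
A − B = 64.50 − 52.00 = 12.50°.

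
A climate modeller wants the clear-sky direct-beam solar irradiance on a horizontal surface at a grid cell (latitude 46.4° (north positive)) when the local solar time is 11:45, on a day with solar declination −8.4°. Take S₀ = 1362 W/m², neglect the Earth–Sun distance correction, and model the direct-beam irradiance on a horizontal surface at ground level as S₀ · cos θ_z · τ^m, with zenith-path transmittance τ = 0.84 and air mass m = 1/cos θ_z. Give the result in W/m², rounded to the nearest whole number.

578 W/m²

Hour angle H = 15° × (11.75 − 12) = -3.75°.
cos θ_z = sin φ sin δ + cos φ cos δ cos H = (0.7242)(-0.1461) + (0.6896)(0.9893)(0.9979) = 0.5750.
Air mass m = 1/cos θ_z = 1/0.5750 = 1.739; τ^m = 0.84^1.739 = 0.7385.
Surface direct beam = 1362 × 0.5750 × 0.7385 = 578.36 W/m².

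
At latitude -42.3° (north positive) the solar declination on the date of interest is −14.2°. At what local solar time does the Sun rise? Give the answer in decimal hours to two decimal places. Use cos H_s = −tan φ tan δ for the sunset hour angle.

cos H_s = −tan(-42.3°) · tan(-14.2°) = -0.2302, so H_s = arccos(-0.2302) = 103.31°.
Sunrise is at 12 − H_s/15 = 12 − 6.887 = 5.113 h local solar time.

5.11 h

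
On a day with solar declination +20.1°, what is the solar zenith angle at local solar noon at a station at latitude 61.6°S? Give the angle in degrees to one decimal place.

At local solar noon the hour angle is zero, so the zenith angle is |φ − δ| = |-61.6° − (20.1°)| = 81.7°.

81.7°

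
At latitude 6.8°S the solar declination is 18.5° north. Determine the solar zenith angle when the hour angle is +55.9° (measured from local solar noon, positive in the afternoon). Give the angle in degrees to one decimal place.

cos θ_z = sin(-6.8°) sin(18.5°) + cos(-6.8°) cos(18.5°) cos(55.90°) = -0.0376 + 0.5279 = 0.4903.
θ_z = arccos(0.4903) = 60.64°.

60.6°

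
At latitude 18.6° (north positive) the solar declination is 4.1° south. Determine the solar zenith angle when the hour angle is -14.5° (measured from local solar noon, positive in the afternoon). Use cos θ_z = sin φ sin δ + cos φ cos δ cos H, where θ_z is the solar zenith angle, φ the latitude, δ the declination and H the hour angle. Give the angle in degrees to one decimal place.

cos θ_z = sin(18.6°) sin(-4.1°) + cos(18.6°) cos(-4.1°) cos(-14.50°) = -0.0228 + 0.9152 = 0.8924.
θ_z = arccos(0.8924) = 26.82°.

26.8°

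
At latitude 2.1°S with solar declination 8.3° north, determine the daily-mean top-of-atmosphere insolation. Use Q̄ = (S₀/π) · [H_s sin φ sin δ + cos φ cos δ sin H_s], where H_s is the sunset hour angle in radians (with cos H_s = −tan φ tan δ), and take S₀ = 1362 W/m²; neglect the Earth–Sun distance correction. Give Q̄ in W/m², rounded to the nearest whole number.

cos H_s = −tan(-2.1°) · tan(8.3°) = 0.0053, so H_s = arccos(0.0053) = 89.70°. In radians, H_s = 1.5656.
H_s sin φ sin δ = 1.5656 × -0.0366 × 0.1444 = -0.0083.
cos φ cos δ sin H_s = 0.9993 × 0.9895 × 1.0000 = 0.9888.
Q̄ = (1362/π) × (-0.0083 + 0.9888) = 433.54 × 0.9805 = 425.09 W/m².

425 W/m²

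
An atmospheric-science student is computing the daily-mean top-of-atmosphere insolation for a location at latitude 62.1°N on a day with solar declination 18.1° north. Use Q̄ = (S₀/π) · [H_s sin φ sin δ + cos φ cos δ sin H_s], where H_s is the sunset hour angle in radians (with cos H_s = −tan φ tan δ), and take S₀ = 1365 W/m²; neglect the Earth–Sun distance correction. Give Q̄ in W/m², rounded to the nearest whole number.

419 W/m²

cos H_s = −tan(62.1°) · tan(18.1°) = -0.6173, so H_s = arccos(-0.6173) = 128.12°. In radians, H_s = 2.2361.
H_s sin φ sin δ = 2.2361 × 0.8838 × 0.3107 = 0.6140.
cos φ cos δ sin H_s = 0.4679 × 0.9505 × 0.7867 = 0.3499.
Q̄ = (1365/π) × (0.6140 + 0.3499) = 434.49 × 0.9639 = 418.80 W/m².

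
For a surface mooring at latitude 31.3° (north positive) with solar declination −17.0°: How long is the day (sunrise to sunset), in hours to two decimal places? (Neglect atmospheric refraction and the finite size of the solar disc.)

The sunset hour angle satisfies cos H_s = −tan φ tan δ = 0.1859, giving H_s = 79.29°.
Day length = 2 H_s / 15° h⁻¹ = 158.58° / 15 = 10.572 h.

10.57 hours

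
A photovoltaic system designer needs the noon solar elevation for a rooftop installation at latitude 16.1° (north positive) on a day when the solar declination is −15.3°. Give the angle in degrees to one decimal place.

At local solar noon the hour angle is zero, so the elevation is 90° − |φ − δ| = 90° − |16.1° − (-15.3°)| = 90° − 31.4° = 58.6°.

58.6°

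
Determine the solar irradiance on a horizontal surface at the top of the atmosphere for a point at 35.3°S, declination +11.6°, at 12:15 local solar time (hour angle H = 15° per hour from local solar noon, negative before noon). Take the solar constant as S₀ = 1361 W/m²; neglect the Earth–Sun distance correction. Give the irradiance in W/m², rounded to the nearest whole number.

Hour angle H = 15° × (12.25 − 12) = 3.75°.
With φ = -35.3°, δ = 11.6°, H = 3.75°: sin φ sin δ = -0.1162, cos φ cos δ cos H = 0.7978, so cos θ_z = 0.6816.
Top-of-atmosphere irradiance = S₀ cos θ_z = 1361 × 0.6816 = 927.66 W/m².

928 W/m²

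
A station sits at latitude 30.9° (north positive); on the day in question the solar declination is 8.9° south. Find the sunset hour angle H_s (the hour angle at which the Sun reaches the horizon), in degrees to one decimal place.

cos H_s = −tan(30.9°) · tan(-8.9°) = 0.0937, so H_s = arccos(0.0937) = 84.62°.

84.6°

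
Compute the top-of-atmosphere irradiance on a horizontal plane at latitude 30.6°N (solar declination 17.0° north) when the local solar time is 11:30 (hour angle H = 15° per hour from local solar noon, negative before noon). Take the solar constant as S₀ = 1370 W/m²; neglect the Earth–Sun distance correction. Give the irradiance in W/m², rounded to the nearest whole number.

1322 W/m²

Hour angle H = 15° × (11.5 − 12) = -7.50°.
With φ = 30.6°, δ = 17.0°, H = -7.50°: sin φ sin δ = 0.1488, cos φ cos δ cos H = 0.8161, so cos θ_z = 0.9649.
Top-of-atmosphere irradiance = S₀ cos θ_z = 1370 × 0.9649 = 1321.91 W/m².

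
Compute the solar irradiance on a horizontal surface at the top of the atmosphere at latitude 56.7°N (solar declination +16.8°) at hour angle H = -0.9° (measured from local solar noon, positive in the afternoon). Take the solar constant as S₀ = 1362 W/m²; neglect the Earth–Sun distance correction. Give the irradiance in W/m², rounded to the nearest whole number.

1045 W/m²

With φ = 56.7°, δ = 16.8°, H = -0.90°: sin φ sin δ = 0.2416, cos φ cos δ cos H = 0.5255, so cos θ_z = 0.7671.
Top-of-atmosphere irradiance = S₀ cos θ_z = 1362 × 0.7671 = 1044.79 W/m².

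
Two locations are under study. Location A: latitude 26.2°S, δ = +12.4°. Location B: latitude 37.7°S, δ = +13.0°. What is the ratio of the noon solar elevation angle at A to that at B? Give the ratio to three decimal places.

1.308

A: 90° − |-26.2 − (12.4)| = 51.40°.
B: 90° − |-37.7 − (13.0)| = 39.30°.
Ratio A/B = 51.4000 / 39.3000 = 1.3079.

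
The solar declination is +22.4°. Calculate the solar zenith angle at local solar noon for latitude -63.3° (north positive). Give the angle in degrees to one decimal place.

85.7°

At local solar noon the hour angle is zero, so the zenith angle is |φ − δ| = |-63.3° − (22.4°)| = 85.7°.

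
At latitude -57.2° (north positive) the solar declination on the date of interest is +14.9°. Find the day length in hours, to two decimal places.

8.75 hours

The sunset hour angle satisfies cos H_s = −tan φ tan δ = 0.4129, giving H_s = 65.61°.
Day length = 2 H_s / 15° h⁻¹ = 131.22° / 15 = 8.748 h.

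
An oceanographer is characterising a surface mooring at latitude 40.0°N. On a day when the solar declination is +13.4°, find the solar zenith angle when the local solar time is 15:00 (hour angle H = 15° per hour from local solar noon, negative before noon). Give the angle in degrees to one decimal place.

47.5°

Hour angle H = 15° × (15 − 12) = 45.00°.
cos θ_z = sin φ sin δ + cos φ cos δ cos H = (0.6428)(0.2317) + (0.7660)(0.9728)(0.7071) = 0.6758.
θ_z = arccos(0.6758) = 47.48°.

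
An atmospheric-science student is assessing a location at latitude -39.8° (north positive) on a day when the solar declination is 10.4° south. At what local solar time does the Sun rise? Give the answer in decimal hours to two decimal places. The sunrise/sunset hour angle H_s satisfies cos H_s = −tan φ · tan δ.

5.41 h

The sunset hour angle satisfies cos H_s = −tan φ tan δ = -0.1529, giving H_s = 98.80°.
Sunrise is at 12 − H_s/15 = 12 − 6.587 = 5.413 h local solar time.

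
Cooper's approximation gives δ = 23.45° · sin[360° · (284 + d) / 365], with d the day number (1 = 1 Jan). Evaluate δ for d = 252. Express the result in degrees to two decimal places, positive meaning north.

+4.61°

360 × (284 + 252) / 365 = 528.658°; sin(528.658°) = 0.1967.
δ = 23.45 × 0.1967 = 4.613° ≈ +4.61°.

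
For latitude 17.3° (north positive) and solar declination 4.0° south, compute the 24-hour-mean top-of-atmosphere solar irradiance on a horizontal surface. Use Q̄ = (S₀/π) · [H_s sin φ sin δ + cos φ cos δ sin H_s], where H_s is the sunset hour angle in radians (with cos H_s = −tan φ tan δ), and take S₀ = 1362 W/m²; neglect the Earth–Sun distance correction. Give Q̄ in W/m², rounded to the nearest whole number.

−tan φ tan δ = −(0.3115)(-0.0699) = 0.0218; H_s = arccos(0.0218) = 88.75°. In radians, H_s = 1.5490.
H_s sin φ sin δ = 1.5490 × 0.2974 × -0.0698 = -0.0322.
cos φ cos δ sin H_s = 0.9548 × 0.9976 × 0.9998 = 0.9523.
Q̄ = (1362/π) × (-0.0322 + 0.9523) = 433.54 × 0.9201 = 398.90 W/m².

399 W/m²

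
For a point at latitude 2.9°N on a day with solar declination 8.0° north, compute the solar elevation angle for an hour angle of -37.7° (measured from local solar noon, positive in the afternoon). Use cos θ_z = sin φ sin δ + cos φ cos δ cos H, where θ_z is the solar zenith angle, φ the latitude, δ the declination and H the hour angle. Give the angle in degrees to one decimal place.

cos θ_z = sin(2.9°) sin(8.0°) + cos(2.9°) cos(8.0°) cos(-37.70°) = 0.0070 + 0.7825 = 0.7895.
θ_z = arccos(0.7895) = 37.86°, so the elevation is 90° − 37.86° = 52.14°.

52.1°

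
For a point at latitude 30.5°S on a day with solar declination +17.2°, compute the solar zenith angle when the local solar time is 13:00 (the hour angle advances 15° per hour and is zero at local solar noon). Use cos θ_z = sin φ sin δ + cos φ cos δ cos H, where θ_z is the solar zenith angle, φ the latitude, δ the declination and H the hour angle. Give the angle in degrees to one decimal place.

49.8°

Hour angle H = 15° × (13 − 12) = 15.00°.
cos θ_z = sin φ sin δ + cos φ cos δ cos H = (-0.5075)(0.2957) + (0.8616)(0.9553)(0.9659) = 0.6450.
θ_z = arccos(0.6450) = 49.83°.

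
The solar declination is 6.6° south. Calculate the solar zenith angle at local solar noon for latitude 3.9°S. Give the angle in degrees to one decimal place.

2.7°

At local solar noon the hour angle is zero, so the zenith angle is |φ − δ| = |-3.9° − (-6.6°)| = 2.7°.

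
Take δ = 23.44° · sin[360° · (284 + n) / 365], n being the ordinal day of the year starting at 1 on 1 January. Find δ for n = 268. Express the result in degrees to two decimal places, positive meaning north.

360 × (284 + 268) / 365 = 544.438°; sin(544.438°) = -0.0774.
δ = 23.44 × -0.0774 = -1.814° ≈ -1.81°.

-1.81°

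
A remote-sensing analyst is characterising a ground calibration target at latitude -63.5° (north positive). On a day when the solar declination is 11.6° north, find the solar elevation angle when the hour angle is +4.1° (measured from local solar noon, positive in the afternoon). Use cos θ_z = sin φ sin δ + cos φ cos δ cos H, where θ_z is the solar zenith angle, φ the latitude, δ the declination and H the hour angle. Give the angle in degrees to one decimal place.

With φ = -63.5°, δ = 11.6°, H = 4.10°: sin φ sin δ = -0.1800, cos φ cos δ cos H = 0.4360, so cos θ_z = 0.2560.
θ_z = arccos(0.2560) = 75.17°, so the elevation is 90° − 75.17° = 14.83°.

14.8°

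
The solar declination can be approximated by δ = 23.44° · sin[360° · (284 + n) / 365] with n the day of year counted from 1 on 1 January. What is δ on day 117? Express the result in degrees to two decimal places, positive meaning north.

360 × (284 + 117) / 365 = 395.507°; sin(395.507°) = 0.5808.
δ = 23.44 × 0.5808 = 13.614° ≈ +13.61°.

+13.61°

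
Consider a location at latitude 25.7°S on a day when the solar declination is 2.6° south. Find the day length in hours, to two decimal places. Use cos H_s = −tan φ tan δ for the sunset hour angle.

−tan φ tan δ = −(-0.4813)(-0.0454) = -0.0219; H_s = arccos(-0.0219) = 91.25°.
Day length = 2 H_s / 15° h⁻¹ = 182.50° / 15 = 12.167 h.

12.17 hours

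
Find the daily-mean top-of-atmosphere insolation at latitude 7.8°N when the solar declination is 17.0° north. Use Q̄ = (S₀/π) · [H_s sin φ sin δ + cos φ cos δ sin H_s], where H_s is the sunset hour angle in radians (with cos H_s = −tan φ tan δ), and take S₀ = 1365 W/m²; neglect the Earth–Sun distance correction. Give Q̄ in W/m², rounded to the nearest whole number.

439 W/m²

The sunset hour angle satisfies cos H_s = −tan φ tan δ = -0.0419, giving H_s = 92.40°. In radians, H_s = 1.6127.
H_s sin φ sin δ = 1.6127 × 0.1357 × 0.2924 = 0.0640.
cos φ cos δ sin H_s = 0.9907 × 0.9563 × 0.9991 = 0.9466.
Q̄ = (1365/π) × (0.0640 + 0.9466) = 434.49 × 1.0106 = 439.10 W/m².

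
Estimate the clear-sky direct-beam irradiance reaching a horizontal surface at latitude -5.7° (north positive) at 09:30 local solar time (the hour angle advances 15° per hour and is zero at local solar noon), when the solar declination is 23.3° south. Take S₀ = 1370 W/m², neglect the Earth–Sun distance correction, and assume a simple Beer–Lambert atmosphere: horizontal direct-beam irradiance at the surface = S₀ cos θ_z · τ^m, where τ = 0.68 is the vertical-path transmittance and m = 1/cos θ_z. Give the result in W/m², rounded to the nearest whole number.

Hour angle H = 15° × (9.5 − 12) = -37.50°.
cos θ_z = sin(-5.7°) sin(-23.3°) + cos(-5.7°) cos(-23.3°) cos(-37.50°) = 0.0393 + 0.7250 = 0.7643.
Air mass m = 1/cos θ_z = 1/0.7643 = 1.308; τ^m = 0.68^1.308 = 0.6038.
Surface direct beam = 1370 × 0.7643 × 0.6038 = 632.23 W/m².

632 W/m²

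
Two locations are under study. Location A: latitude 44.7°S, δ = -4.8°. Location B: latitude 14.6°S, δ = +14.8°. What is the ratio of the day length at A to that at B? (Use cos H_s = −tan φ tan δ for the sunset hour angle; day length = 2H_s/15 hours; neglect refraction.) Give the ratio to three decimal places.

A: H_s = arccos(−tan -44.7° · tan -4.8°) = 94.77°, so 2H_s/15 = 12.6360 h.
B: H_s = arccos(−tan -14.6° · tan 14.8°) = 86.05°, so 2H_s/15 = 11.4733 h.
Ratio A/B = 12.6360 / 11.4733 = 1.1013.

1.101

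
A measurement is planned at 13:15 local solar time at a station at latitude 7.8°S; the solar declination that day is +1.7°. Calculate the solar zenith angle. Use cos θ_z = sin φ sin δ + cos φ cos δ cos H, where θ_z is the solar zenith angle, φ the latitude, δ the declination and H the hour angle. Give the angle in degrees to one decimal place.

21.0°

Hour angle H = 15° × (13.25 − 12) = 18.75°.
With φ = -7.8°, δ = 1.7°, H = 18.75°: sin φ sin δ = -0.0040, cos φ cos δ cos H = 0.9378, so cos θ_z = 0.9338.
θ_z = arccos(0.9338) = 20.96°.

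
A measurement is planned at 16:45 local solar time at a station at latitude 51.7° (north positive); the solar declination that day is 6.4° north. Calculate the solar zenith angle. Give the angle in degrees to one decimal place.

73.4°

Hour angle H = 15° × (16.75 − 12) = 71.25°.
With φ = 51.7°, δ = 6.4°, H = 71.25°: sin φ sin δ = 0.0875, cos φ cos δ cos H = 0.1980, so cos θ_z = 0.2855.
θ_z = arccos(0.2855) = 73.41°.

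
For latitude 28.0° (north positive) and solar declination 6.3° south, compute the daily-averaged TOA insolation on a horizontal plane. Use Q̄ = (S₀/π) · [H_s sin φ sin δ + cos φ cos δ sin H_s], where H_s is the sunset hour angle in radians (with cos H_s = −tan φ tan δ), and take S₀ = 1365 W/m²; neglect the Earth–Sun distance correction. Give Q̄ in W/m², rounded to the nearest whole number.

cos H_s = −tan(28.0°) · tan(-6.3°) = 0.0587, so H_s = arccos(0.0587) = 86.63°. In radians, H_s = 1.5120.
H_s sin φ sin δ = 1.5120 × 0.4695 × -0.1097 = -0.0779.
cos φ cos δ sin H_s = 0.8829 × 0.9940 × 0.9983 = 0.8761.
Q̄ = (1365/π) × (-0.0779 + 0.8761) = 434.49 × 0.7982 = 346.81 W/m².

347 W/m²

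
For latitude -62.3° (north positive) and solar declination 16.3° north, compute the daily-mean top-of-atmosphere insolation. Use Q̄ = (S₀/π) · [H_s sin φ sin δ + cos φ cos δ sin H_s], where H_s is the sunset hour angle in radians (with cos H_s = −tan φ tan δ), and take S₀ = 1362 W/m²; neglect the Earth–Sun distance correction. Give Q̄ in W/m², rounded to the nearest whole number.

55 W/m²

−tan φ tan δ = −(-1.9047)(0.2924) = 0.5569; H_s = arccos(0.5569) = 56.16°. In radians, H_s = 0.9802.
H_s sin φ sin δ = 0.9802 × -0.8854 × 0.2807 = -0.2436.
cos φ cos δ sin H_s = 0.4648 × 0.9598 × 0.8306 = 0.3705.
Q̄ = (1362/π) × (-0.2436 + 0.3705) = 433.54 × 0.1269 = 55.02 W/m².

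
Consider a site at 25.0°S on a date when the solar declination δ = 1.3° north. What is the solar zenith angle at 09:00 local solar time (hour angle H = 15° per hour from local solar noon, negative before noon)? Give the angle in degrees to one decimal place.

50.9°

Hour angle H = 15° × (9 − 12) = -45.00°.
cos θ_z = sin(-25.0°) sin(1.3°) + cos(-25.0°) cos(1.3°) cos(-45.00°) = -0.0096 + 0.6407 = 0.6311.
θ_z = arccos(0.6311) = 50.87°.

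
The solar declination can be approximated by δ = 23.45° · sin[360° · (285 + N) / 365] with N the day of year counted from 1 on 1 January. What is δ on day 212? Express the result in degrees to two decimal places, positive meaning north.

+17.91°

360 × (285 + 212) / 365 = 490.192°; sin(490.192°) = 0.7639.
δ = 23.45 × 0.7639 = 17.913° ≈ +17.91°.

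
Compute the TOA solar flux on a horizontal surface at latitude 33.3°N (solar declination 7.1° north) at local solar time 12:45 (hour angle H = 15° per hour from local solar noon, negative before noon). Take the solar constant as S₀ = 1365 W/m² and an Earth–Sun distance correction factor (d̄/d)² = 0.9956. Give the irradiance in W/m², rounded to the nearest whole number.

Hour angle H = 15° × (12.75 − 12) = 11.25°.
cos θ_z = sin(33.3°) sin(7.1°) + cos(33.3°) cos(7.1°) cos(11.25°) = 0.0679 + 0.8135 = 0.8814.
Top-of-atmosphere irradiance = S₀ (d̄/d)² cos θ_z = 1365 × 0.9956 × 0.8814 = 1197.82 W/m².

1198 W/m²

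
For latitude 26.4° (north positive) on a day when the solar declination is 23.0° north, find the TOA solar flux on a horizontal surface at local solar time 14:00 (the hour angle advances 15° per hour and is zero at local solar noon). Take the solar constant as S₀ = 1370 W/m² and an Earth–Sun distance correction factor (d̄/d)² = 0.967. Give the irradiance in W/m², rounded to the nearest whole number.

Hour angle H = 15° × (14 − 12) = 30.00°.
With φ = 26.4°, δ = 23.0°, H = 30.00°: sin φ sin δ = 0.1737, cos φ cos δ cos H = 0.7140, so cos θ_z = 0.8877.
Top-of-atmosphere irradiance = S₀ (d̄/d)² cos θ_z = 1370 × 0.967 × 0.8877 = 1176.02 W/m².

1176 W/m²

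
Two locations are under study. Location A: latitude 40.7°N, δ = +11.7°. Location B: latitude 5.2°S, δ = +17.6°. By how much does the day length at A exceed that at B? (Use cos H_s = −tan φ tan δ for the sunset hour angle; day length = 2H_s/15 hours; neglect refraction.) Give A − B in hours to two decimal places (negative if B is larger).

+1.59 h

A: H_s = arccos(−tan 40.7° · tan 11.7°) = 100.26°, so 2H_s/15 = 13.3680 h.
B: H_s = arccos(−tan -5.2° · tan 17.6°) = 88.35°, so 2H_s/15 = 11.7800 h.
A − B = 13.3680 − 11.7800 = 1.5880 h.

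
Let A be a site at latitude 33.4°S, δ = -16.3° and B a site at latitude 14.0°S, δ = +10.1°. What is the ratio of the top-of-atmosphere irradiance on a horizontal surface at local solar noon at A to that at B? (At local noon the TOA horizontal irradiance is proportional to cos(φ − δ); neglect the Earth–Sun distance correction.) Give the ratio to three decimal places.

A: cos θ_z = cos(-33.4° − (-16.3°)) = 0.9558.
B: cos θ_z = cos(-14.0° − (10.1°)) = 0.9128.
Ratio A/B = 0.9558 / 0.9128 = 1.0471.

1.047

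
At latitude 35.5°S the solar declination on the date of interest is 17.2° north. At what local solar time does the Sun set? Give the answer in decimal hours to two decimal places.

The sunset hour angle satisfies cos H_s = −tan φ tan δ = 0.2208, giving H_s = 77.24°.
Sunset is at 12 + H_s/15 = 12 + 5.149 = 17.149 h local solar time.

17.15 h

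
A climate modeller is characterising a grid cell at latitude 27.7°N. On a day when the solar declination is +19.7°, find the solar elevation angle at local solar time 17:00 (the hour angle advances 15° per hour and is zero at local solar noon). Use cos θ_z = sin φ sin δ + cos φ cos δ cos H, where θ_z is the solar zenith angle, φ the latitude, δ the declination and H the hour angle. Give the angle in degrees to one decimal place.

21.9°

Hour angle H = 15° × (17 − 12) = 75.00°.
With φ = 27.7°, δ = 19.7°, H = 75.00°: sin φ sin δ = 0.1567, cos φ cos δ cos H = 0.2157, so cos θ_z = 0.3724.
θ_z = arccos(0.3724) = 68.14°, so the elevation is 90° − 68.14° = 21.86°.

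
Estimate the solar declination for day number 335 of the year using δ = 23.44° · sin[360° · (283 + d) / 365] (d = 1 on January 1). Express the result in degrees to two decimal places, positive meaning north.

-21.96°

360 × (283 + 335) / 365 = 609.534°; sin(609.534°) = -0.9369.
δ = 23.44 × -0.9369 = -21.961° ≈ -21.96°.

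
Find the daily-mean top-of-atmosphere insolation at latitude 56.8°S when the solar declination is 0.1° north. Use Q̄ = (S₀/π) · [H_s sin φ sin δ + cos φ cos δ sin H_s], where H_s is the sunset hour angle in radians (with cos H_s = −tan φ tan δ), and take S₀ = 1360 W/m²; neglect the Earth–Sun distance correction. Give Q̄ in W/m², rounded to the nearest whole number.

236 W/m²

cos H_s = −tan(-56.8°) · tan(0.1°) = 0.0027, so H_s = arccos(0.0027) = 89.85°. In radians, H_s = 1.5682.
H_s sin φ sin δ = 1.5682 × -0.8368 × 0.0017 = -0.0022.
cos φ cos δ sin H_s = 0.5476 × 1.0000 × 1.0000 = 0.5476.
Q̄ = (1360/π) × (-0.0022 + 0.5476) = 432.90 × 0.5454 = 236.10 W/m².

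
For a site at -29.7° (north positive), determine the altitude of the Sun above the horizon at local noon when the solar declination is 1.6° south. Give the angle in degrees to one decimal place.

At local solar noon the hour angle is zero, so the elevation is 90° − |φ − δ| = 90° − |-29.7° − (-1.6°)| = 90° − 28.1° = 61.9°.

61.9°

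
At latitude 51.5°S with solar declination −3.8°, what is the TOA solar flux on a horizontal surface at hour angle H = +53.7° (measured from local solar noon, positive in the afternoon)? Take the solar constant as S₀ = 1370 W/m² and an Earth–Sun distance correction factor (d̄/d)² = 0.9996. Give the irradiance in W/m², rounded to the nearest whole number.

575 W/m²

With φ = -51.5°, δ = -3.8°, H = 53.70°: sin φ sin δ = 0.0519, cos φ cos δ cos H = 0.3677, so cos θ_z = 0.4196.
Top-of-atmosphere irradiance = S₀ (d̄/d)² cos θ_z = 1370 × 0.9996 × 0.4196 = 574.62 W/m².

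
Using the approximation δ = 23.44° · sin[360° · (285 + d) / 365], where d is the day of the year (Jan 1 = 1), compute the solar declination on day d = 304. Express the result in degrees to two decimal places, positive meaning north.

360 × (285 + 304) / 365 = 580.932°; sin(580.932°) = -0.6552.
δ = 23.44 × -0.6552 = -15.358° ≈ -15.36°.

-15.36°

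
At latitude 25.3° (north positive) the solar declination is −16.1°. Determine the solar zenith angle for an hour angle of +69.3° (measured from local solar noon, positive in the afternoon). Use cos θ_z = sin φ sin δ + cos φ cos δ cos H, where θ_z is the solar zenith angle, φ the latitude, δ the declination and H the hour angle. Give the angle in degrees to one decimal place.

With φ = 25.3°, δ = -16.1°, H = 69.30°: sin φ sin δ = -0.1185, cos φ cos δ cos H = 0.3070, so cos θ_z = 0.1885.
θ_z = arccos(0.1885) = 79.13°.

79.1°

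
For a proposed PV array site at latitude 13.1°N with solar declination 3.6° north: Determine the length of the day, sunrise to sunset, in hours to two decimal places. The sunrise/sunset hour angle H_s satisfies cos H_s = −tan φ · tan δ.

The sunset hour angle satisfies cos H_s = −tan φ tan δ = -0.0146, giving H_s = 90.84°.
Day length = 2 H_s / 15° h⁻¹ = 181.68° / 15 = 12.112 h.

12.11 hours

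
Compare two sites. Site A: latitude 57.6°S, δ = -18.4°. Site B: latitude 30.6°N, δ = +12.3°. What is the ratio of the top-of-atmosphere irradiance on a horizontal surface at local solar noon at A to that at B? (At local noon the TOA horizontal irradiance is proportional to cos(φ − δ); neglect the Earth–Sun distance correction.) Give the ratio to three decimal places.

A: cos θ_z = cos(-57.6° − (-18.4°)) = 0.7749.
B: cos θ_z = cos(30.6° − (12.3°)) = 0.9494.
Ratio A/B = 0.7749 / 0.9494 = 0.8162.

0.816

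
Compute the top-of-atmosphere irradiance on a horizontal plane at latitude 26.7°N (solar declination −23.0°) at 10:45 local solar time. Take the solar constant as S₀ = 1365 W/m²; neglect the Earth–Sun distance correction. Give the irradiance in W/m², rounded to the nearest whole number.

Hour angle H = 15° × (10.75 − 12) = -18.75°.
cos θ_z = sin(26.7°) sin(-23.0°) + cos(26.7°) cos(-23.0°) cos(-18.75°) = -0.1756 + 0.7787 = 0.6031.
Top-of-atmosphere irradiance = S₀ cos θ_z = 1365 × 0.6031 = 823.23 W/m².

823 W/m²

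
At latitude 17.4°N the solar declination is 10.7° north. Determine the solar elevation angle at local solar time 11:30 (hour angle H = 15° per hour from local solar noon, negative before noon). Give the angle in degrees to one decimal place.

Hour angle H = 15° × (11.5 − 12) = -7.50°.
cos θ_z = sin(17.4°) sin(10.7°) + cos(17.4°) cos(10.7°) cos(-7.50°) = 0.0555 + 0.9296 = 0.9851.
θ_z = arccos(0.9851) = 9.90°, so the elevation is 90° − 9.90° = 80.10°.

80.1°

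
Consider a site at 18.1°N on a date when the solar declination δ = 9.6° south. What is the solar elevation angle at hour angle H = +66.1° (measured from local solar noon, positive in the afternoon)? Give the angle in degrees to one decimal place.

19.1°

cos θ_z = sin φ sin δ + cos φ cos δ cos H = (0.3107)(-0.1668) + (0.9505)(0.9860)(0.4051) = 0.3278.
θ_z = arccos(0.3278) = 70.86°, so the elevation is 90° − 70.86° = 19.14°.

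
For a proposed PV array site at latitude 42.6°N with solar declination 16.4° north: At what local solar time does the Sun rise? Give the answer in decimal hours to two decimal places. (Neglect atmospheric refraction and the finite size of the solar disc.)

−tan φ tan δ = −(0.9195)(0.2943) = -0.2706; H_s = arccos(-0.2706) = 105.70°.
Sunrise is at 12 − H_s/15 = 12 − 7.047 = 4.953 h local solar time.

4.95 h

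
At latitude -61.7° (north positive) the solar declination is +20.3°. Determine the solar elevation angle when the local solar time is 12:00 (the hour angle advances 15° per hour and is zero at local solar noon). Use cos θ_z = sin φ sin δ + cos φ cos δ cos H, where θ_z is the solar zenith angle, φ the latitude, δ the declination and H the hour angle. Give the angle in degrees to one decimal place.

Hour angle H = 15° × (12 − 12) = 0.00°.
With φ = -61.7°, δ = 20.3°, H = 0.00°: sin φ sin δ = -0.3055, cos φ cos δ cos H = 0.4446, so cos θ_z = 0.1391.
θ_z = arccos(0.1391) = 82.00°, so the elevation is 90° − 82.00° = 8.00°.

8.0°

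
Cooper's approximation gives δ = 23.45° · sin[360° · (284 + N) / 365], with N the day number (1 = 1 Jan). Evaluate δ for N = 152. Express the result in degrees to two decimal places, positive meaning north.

+22.04°

360 × (284 + 152) / 365 = 430.027°; sin(430.027°) = 0.9399.
δ = 23.45 × 0.9399 = 22.041° ≈ +22.04°.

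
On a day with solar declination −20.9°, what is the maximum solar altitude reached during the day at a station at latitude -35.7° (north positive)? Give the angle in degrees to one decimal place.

At local solar noon the hour angle is zero, so the elevation is 90° − |φ − δ| = 90° − |-35.7° − (-20.9°)| = 90° − 14.8° = 75.2°.

75.2°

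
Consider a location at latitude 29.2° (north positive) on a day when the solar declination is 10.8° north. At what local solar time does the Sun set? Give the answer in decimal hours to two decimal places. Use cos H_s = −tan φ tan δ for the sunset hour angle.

The sunset hour angle satisfies cos H_s = −tan φ tan δ = -0.1066, giving H_s = 96.12°.
Sunset is at 12 + H_s/15 = 12 + 6.408 = 18.408 h local solar time.

18.41 h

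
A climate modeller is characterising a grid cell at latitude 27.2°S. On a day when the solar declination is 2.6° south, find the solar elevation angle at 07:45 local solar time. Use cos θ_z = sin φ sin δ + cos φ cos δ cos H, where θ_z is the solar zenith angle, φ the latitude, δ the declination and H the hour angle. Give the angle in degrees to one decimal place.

Hour angle H = 15° × (7.75 − 12) = -63.75°.
cos θ_z = sin φ sin δ + cos φ cos δ cos H = (-0.4571)(-0.0454) + (0.8894)(0.9990)(0.4423) = 0.4137.
θ_z = arccos(0.4137) = 65.56°, so the elevation is 90° − 65.56° = 24.44°.

24.4°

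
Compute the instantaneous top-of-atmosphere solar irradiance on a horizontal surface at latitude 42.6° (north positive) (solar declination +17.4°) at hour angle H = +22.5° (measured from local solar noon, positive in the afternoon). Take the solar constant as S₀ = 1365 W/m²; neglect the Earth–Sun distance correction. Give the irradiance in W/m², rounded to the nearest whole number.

1162 W/m²

cos θ_z = sin(42.6°) sin(17.4°) + cos(42.6°) cos(17.4°) cos(22.50°) = 0.2024 + 0.6489 = 0.8513.
Top-of-atmosphere irradiance = S₀ cos θ_z = 1365 × 0.8513 = 1162.02 W/m².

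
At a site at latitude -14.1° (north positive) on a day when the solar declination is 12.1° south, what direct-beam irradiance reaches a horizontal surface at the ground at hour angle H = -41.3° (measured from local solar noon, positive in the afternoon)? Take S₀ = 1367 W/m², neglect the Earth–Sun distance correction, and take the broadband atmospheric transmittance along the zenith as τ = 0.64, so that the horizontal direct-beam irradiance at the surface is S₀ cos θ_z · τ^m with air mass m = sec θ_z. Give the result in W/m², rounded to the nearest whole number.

With φ = -14.1°, δ = -12.1°, H = -41.30°: sin φ sin δ = 0.0511, cos φ cos δ cos H = 0.7124, so cos θ_z = 0.7635.
Air mass m = 1/cos θ_z = 1/0.7635 = 1.310; τ^m = 0.64^1.310 = 0.5573.
Surface direct beam = 1367 × 0.7635 × 0.5573 = 581.66 W/m².

582 W/m²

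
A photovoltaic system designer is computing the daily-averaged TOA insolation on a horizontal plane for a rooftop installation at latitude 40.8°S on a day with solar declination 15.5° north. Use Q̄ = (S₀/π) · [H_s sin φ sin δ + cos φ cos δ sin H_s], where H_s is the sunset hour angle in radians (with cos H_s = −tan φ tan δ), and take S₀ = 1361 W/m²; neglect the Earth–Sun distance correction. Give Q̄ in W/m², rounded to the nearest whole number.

−tan φ tan δ = −(-0.8632)(0.2773) = 0.2394; H_s = arccos(0.2394) = 76.15°. In radians, H_s = 1.3291.
H_s sin φ sin δ = 1.3291 × -0.6534 × 0.2672 = -0.2320.
cos φ cos δ sin H_s = 0.7570 × 0.9636 × 0.9709 = 0.7082.
Q̄ = (1361/π) × (-0.2320 + 0.7082) = 433.22 × 0.4762 = 206.30 W/m².

206 W/m²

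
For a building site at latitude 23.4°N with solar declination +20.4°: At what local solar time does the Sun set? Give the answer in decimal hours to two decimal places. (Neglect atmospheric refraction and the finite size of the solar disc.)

cos H_s = −tan(23.4°) · tan(20.4°) = -0.1609, so H_s = arccos(-0.1609) = 99.26°.
Sunset is at 12 + H_s/15 = 12 + 6.617 = 18.617 h local solar time.

18.62 h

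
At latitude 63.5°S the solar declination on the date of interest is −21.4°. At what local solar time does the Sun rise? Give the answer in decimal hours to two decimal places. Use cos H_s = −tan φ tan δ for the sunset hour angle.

2.55 h

−tan φ tan δ = −(-2.0057)(-0.3919) = -0.7860; H_s = arccos(-0.7860) = 141.81°.
Sunrise is at 12 − H_s/15 = 12 − 9.454 = 2.546 h local solar time.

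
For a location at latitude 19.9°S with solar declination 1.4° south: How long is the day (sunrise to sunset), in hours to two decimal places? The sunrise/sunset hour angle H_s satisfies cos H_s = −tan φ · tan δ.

12.07 hours

−tan φ tan δ = −(-0.3620)(-0.0244) = -0.0088; H_s = arccos(-0.0088) = 90.50°.
Day length = 2 H_s / 15° h⁻¹ = 181.00° / 15 = 12.067 h.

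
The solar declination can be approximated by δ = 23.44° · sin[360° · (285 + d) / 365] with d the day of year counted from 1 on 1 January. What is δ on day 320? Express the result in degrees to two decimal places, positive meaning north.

360 × (285 + 320) / 365 = 596.712°; sin(596.712°) = -0.8359.
δ = 23.44 × -0.8359 = -19.593° ≈ -19.59°.

-19.59°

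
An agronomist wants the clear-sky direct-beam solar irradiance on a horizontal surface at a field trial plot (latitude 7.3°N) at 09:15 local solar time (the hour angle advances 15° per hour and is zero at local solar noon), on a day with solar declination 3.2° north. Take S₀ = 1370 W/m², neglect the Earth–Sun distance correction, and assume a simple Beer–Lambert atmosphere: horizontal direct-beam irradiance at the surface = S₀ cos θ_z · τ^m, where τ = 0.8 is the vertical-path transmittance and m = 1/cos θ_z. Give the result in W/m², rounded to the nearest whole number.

765 W/m²

Hour angle H = 15° × (9.25 − 12) = -41.25°.
cos θ_z = sin φ sin δ + cos φ cos δ cos H = (0.1271)(0.0558) + (0.9919)(0.9984)(0.7518) = 0.7516.
Air mass m = 1/cos θ_z = 1/0.7516 = 1.330; τ^m = 0.8^1.330 = 0.7432.
Surface direct beam = 1370 × 0.7516 × 0.7432 = 765.27 W/m².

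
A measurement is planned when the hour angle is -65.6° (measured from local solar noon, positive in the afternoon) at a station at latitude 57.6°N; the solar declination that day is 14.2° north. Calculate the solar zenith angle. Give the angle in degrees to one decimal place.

65.1°

cos θ_z = sin(57.6°) sin(14.2°) + cos(57.6°) cos(14.2°) cos(-65.60°) = 0.2071 + 0.2146 = 0.4217.
θ_z = arccos(0.4217) = 65.06°.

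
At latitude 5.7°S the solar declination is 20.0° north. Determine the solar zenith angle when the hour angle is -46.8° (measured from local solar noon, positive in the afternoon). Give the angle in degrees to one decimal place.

52.7°

cos θ_z = sin(-5.7°) sin(20.0°) + cos(-5.7°) cos(20.0°) cos(-46.80°) = -0.0340 + 0.6401 = 0.6061.
θ_z = arccos(0.6061) = 52.69°.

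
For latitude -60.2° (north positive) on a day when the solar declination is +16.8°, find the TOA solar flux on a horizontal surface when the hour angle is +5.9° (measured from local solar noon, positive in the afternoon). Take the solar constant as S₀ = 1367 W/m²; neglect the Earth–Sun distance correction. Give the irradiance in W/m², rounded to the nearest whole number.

304 W/m²

cos θ_z = sin(-60.2°) sin(16.8°) + cos(-60.2°) cos(16.8°) cos(5.90°) = -0.2508 + 0.4732 = 0.2224.
Top-of-atmosphere irradiance = S₀ cos θ_z = 1367 × 0.2224 = 304.02 W/m².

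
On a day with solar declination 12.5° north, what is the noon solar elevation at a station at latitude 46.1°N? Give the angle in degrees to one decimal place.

56.4°

At local solar noon the hour angle is zero, so the elevation is 90° − |φ − δ| = 90° − |46.1° − (12.5°)| = 90° − 33.6° = 56.4°.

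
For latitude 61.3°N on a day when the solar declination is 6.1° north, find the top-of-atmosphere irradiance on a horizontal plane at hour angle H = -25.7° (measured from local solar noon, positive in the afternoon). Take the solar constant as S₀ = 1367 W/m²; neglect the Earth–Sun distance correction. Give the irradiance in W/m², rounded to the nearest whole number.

716 W/m²

cos θ_z = sin(61.3°) sin(6.1°) + cos(61.3°) cos(6.1°) cos(-25.70°) = 0.0932 + 0.4303 = 0.5235.
Top-of-atmosphere irradiance = S₀ cos θ_z = 1367 × 0.5235 = 715.62 W/m².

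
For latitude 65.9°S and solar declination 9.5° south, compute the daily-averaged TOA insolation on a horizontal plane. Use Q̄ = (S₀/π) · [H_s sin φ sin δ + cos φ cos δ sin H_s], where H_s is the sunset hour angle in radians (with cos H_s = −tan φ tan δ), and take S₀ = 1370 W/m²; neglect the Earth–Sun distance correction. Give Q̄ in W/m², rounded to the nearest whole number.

−tan φ tan δ = −(-2.2355)(-0.1673) = -0.3740; H_s = arccos(-0.3740) = 111.96°. In radians, H_s = 1.9541.
H_s sin φ sin δ = 1.9541 × -0.9128 × -0.1650 = 0.2943.
cos φ cos δ sin H_s = 0.4083 × 0.9863 × 0.9274 = 0.3735.
Q̄ = (1370/π) × (0.2943 + 0.3735) = 436.08 × 0.6678 = 291.21 W/m².

291 W/m²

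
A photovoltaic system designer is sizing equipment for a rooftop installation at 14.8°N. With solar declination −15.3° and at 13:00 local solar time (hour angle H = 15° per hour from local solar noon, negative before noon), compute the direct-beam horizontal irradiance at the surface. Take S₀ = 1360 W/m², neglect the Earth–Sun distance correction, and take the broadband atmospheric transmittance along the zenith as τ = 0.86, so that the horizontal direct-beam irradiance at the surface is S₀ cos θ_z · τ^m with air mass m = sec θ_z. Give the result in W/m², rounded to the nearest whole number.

Hour angle H = 15° × (13 − 12) = 15.00°.
cos θ_z = sin(14.8°) sin(-15.3°) + cos(14.8°) cos(-15.3°) cos(15.00°) = -0.0674 + 0.9008 = 0.8334.
Air mass m = 1/cos θ_z = 1/0.8334 = 1.200; τ^m = 0.86^1.200 = 0.8344.
Surface direct beam = 1360 × 0.8334 × 0.8344 = 945.73 W/m².

946 W/m²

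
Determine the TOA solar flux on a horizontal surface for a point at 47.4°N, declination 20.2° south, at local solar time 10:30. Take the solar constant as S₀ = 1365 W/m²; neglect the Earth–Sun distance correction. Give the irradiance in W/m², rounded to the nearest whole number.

454 W/m²

Hour angle H = 15° × (10.5 − 12) = -22.50°.
cos θ_z = sin(47.4°) sin(-20.2°) + cos(47.4°) cos(-20.2°) cos(-22.50°) = -0.2542 + 0.5869 = 0.3327.
Top-of-atmosphere irradiance = S₀ cos θ_z = 1365 × 0.3327 = 454.14 W/m².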